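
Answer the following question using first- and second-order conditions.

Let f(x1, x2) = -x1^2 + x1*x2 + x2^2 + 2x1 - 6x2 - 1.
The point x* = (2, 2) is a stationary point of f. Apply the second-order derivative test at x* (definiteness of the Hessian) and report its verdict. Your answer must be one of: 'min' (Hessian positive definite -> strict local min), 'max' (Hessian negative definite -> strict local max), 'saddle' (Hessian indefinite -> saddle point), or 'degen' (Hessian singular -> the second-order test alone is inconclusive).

Compute the Hessian H = grad^2 f:
  H = [[-2, 1], [1, 2]]
Verify stationarity: grad f(x*) = H x* + g = (0, 0).
Eigenvalues of H: -2.2361, 2.2361.
Eigenvalues have mixed signs, so H is indefinite -> x* is a saddle point.

saddle


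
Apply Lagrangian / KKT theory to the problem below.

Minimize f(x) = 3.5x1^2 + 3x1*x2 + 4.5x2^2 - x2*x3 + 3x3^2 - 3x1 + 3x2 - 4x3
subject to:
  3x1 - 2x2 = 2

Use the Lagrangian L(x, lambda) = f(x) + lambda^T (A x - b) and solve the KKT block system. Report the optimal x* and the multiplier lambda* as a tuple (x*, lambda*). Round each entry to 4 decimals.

Form the Lagrangian:
  L(x, lambda) = (1/2) x^T Q x + c^T x + lambda^T (A x - b)
Stationarity (grad_x L = 0): Q x + c + A^T lambda = 0.
Primal feasibility: A x = b.

This gives the KKT block system:
  [ Q   A^T ] [ x     ]   [-c ]
  [ A    0  ] [ lambda ] = [ b ]

Solving the linear system:
  x*      = (0.439, -0.3415, 0.6098)
  lambda* = (0.3171)
  f(x*)   = -2.7073

x* = (0.439, -0.3415, 0.6098), lambda* = (0.3171)


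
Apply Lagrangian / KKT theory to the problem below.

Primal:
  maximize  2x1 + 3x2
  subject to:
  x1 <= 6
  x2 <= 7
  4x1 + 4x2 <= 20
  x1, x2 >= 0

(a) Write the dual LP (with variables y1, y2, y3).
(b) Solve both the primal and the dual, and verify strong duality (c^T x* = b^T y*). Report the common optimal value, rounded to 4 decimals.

The standard primal-dual pair for 'max c^T x s.t. A x <= b, x >= 0' is:
  Dual:  min b^T y  s.t.  A^T y >= c,  y >= 0.

So the dual LP is:
  minimize  6y1 + 7y2 + 20y3
  subject to:
    y1 + 4y3 >= 2
    y2 + 4y3 >= 3
    y1, y2, y3 >= 0

Solving the primal: x* = (0, 5).
  primal value c^T x* = 15.
Solving the dual: y* = (0, 0, 0.75).
  dual value b^T y* = 15.
Strong duality: c^T x* = b^T y*. Confirmed.

15


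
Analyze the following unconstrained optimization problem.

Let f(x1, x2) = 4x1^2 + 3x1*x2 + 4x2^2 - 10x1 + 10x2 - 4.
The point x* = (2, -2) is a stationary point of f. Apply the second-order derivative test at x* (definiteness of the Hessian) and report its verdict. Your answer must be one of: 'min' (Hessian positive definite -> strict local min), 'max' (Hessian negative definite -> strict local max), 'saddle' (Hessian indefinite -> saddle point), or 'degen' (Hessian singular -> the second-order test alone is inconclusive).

Compute the Hessian H = grad^2 f:
  H = [[8, 3], [3, 8]]
Verify stationarity: grad f(x*) = H x* + g = (0, 0).
Eigenvalues of H: 5, 11.
Both eigenvalues > 0, so H is positive definite -> x* is a strict local min.

min


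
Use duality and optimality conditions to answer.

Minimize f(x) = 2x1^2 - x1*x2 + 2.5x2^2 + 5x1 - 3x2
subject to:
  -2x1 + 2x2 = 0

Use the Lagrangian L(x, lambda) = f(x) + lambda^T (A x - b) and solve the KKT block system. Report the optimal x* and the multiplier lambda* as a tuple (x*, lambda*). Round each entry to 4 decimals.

Form the Lagrangian:
  L(x, lambda) = (1/2) x^T Q x + c^T x + lambda^T (A x - b)
Stationarity (grad_x L = 0): Q x + c + A^T lambda = 0.
Primal feasibility: A x = b.

This gives the KKT block system:
  [ Q   A^T ] [ x     ]   [-c ]
  [ A    0  ] [ lambda ] = [ b ]

Solving the linear system:
  x*      = (-0.2857, -0.2857)
  lambda* = (2.0714)
  f(x*)   = -0.2857

x* = (-0.2857, -0.2857), lambda* = (2.0714)


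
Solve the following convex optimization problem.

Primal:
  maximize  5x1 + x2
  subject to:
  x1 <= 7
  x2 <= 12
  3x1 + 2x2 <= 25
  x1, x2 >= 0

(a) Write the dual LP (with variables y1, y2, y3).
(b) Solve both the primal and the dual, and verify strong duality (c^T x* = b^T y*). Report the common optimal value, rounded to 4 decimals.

The standard primal-dual pair for 'max c^T x s.t. A x <= b, x >= 0' is:
  Dual:  min b^T y  s.t.  A^T y >= c,  y >= 0.

So the dual LP is:
  minimize  7y1 + 12y2 + 25y3
  subject to:
    y1 + 3y3 >= 5
    y2 + 2y3 >= 1
    y1, y2, y3 >= 0

Solving the primal: x* = (7, 2).
  primal value c^T x* = 37.
Solving the dual: y* = (3.5, 0, 0.5).
  dual value b^T y* = 37.
Strong duality: c^T x* = b^T y*. Confirmed.

37


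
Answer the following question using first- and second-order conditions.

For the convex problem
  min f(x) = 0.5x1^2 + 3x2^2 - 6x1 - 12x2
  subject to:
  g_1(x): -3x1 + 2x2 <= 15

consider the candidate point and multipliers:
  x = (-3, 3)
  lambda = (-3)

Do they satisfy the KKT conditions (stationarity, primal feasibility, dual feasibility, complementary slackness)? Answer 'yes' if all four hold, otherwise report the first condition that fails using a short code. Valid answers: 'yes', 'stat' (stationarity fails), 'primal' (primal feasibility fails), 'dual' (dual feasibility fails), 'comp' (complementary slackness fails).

Gradient of f: grad f(x) = Q x + c = (-9, 6)
Constraint values g_i(x) = a_i^T x - b_i:
  g_1((-3, 3)) = 0
Stationarity residual: grad f(x) + sum_i lambda_i a_i = (0, 0)
  -> stationarity OK
Primal feasibility (all g_i <= 0): OK
Dual feasibility (all lambda_i >= 0): FAILS
Complementary slackness (lambda_i * g_i(x) = 0 for all i): OK

Verdict: the first failing condition is dual_feasibility -> dual.

dual


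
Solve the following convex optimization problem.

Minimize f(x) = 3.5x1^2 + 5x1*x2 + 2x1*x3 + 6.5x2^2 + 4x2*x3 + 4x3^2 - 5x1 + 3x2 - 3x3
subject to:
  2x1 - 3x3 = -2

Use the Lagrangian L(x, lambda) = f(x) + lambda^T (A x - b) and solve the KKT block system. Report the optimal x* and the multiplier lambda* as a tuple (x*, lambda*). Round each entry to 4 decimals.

Form the Lagrangian:
  L(x, lambda) = (1/2) x^T Q x + c^T x + lambda^T (A x - b)
Stationarity (grad_x L = 0): Q x + c + A^T lambda = 0.
Primal feasibility: A x = b.

This gives the KKT block system:
  [ Q   A^T ] [ x     ]   [-c ]
  [ A    0  ] [ lambda ] = [ b ]

Solving the linear system:
  x*      = (0.6267, -0.8055, 1.0845)
  lambda* = (1.2358)
  f(x*)   = -3.166

x* = (0.6267, -0.8055, 1.0845), lambda* = (1.2358)


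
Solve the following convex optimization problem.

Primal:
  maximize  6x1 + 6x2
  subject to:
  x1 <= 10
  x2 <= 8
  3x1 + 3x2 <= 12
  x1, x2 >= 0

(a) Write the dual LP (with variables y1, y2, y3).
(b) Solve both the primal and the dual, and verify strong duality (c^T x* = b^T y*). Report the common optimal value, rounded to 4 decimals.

The standard primal-dual pair for 'max c^T x s.t. A x <= b, x >= 0' is:
  Dual:  min b^T y  s.t.  A^T y >= c,  y >= 0.

So the dual LP is:
  minimize  10y1 + 8y2 + 12y3
  subject to:
    y1 + 3y3 >= 6
    y2 + 3y3 >= 6
    y1, y2, y3 >= 0

Solving the primal: x* = (4, 0).
  primal value c^T x* = 24.
Solving the dual: y* = (0, 0, 2).
  dual value b^T y* = 24.
Strong duality: c^T x* = b^T y*. Confirmed.

24


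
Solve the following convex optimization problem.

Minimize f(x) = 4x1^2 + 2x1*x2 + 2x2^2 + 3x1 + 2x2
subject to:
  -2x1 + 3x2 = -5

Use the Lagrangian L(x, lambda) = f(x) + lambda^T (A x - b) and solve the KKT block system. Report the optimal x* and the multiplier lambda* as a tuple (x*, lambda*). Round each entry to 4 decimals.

Form the Lagrangian:
  L(x, lambda) = (1/2) x^T Q x + c^T x + lambda^T (A x - b)
Stationarity (grad_x L = 0): Q x + c + A^T lambda = 0.
Primal feasibility: A x = b.

This gives the KKT block system:
  [ Q   A^T ] [ x     ]   [-c ]
  [ A    0  ] [ lambda ] = [ b ]

Solving the linear system:
  x*      = (0.2768, -1.4821)
  lambda* = (1.125)
  f(x*)   = 1.7455

x* = (0.2768, -1.4821), lambda* = (1.125)


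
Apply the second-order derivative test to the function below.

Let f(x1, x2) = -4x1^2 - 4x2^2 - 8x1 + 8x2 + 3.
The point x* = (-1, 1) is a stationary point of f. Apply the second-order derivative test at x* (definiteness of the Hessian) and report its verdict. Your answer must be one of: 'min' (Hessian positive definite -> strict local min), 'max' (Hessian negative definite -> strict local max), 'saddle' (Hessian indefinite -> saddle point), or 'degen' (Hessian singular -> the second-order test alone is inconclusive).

Compute the Hessian H = grad^2 f:
  H = [[-8, 0], [0, -8]]
Verify stationarity: grad f(x*) = H x* + g = (0, 0).
Eigenvalues of H: -8, -8.
Both eigenvalues < 0, so H is negative definite -> x* is a strict local max.

max


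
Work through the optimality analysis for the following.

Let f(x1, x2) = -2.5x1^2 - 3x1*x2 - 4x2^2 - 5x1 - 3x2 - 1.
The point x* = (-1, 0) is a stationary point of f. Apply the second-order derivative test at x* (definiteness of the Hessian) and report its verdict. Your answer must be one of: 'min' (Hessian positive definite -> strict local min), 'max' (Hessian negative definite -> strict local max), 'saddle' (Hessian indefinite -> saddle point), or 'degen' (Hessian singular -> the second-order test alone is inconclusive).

Compute the Hessian H = grad^2 f:
  H = [[-5, -3], [-3, -8]]
Verify stationarity: grad f(x*) = H x* + g = (0, 0).
Eigenvalues of H: -9.8541, -3.1459.
Both eigenvalues < 0, so H is negative definite -> x* is a strict local max.

max


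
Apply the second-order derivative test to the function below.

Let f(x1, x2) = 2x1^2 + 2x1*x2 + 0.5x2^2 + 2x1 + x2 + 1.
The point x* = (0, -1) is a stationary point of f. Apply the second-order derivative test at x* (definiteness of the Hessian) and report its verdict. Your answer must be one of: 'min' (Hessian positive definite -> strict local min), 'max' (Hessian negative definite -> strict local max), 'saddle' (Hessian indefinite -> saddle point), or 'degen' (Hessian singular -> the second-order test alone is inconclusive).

Compute the Hessian H = grad^2 f:
  H = [[4, 2], [2, 1]]
Verify stationarity: grad f(x*) = H x* + g = (0, 0).
Eigenvalues of H: 0, 5.
H has a zero eigenvalue (singular; positive semidefinite but not definite), so H is neither positive definite, negative definite, nor indefinite. The second-order test alone is inconclusive -> degen.
(Indeed, f is constant along the null direction of H through x*, so x* is not a strict local extremum.)

degen


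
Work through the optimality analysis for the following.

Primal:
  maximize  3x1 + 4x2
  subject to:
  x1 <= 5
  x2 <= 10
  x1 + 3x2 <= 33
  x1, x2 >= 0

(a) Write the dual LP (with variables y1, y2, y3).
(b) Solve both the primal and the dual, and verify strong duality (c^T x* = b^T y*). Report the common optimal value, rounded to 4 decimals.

The standard primal-dual pair for 'max c^T x s.t. A x <= b, x >= 0' is:
  Dual:  min b^T y  s.t.  A^T y >= c,  y >= 0.

So the dual LP is:
  minimize  5y1 + 10y2 + 33y3
  subject to:
    y1 + y3 >= 3
    y2 + 3y3 >= 4
    y1, y2, y3 >= 0

Solving the primal: x* = (5, 9.3333).
  primal value c^T x* = 52.3333.
Solving the dual: y* = (1.6667, 0, 1.3333).
  dual value b^T y* = 52.3333.
Strong duality: c^T x* = b^T y*. Confirmed.

52.3333


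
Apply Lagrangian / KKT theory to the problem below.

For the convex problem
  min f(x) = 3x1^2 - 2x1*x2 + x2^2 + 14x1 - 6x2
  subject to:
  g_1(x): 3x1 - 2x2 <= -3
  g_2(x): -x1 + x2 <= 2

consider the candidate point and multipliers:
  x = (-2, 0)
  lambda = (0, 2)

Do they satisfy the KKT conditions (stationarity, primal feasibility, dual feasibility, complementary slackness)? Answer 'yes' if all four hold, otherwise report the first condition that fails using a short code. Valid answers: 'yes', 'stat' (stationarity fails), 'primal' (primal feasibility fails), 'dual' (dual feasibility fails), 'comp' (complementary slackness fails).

Gradient of f: grad f(x) = Q x + c = (2, -2)
Constraint values g_i(x) = a_i^T x - b_i:
  g_1((-2, 0)) = -3
  g_2((-2, 0)) = 0
Stationarity residual: grad f(x) + sum_i lambda_i a_i = (0, 0)
  -> stationarity OK
Primal feasibility (all g_i <= 0): OK
Dual feasibility (all lambda_i >= 0): OK
Complementary slackness (lambda_i * g_i(x) = 0 for all i): OK

Verdict: yes, KKT holds.

yes


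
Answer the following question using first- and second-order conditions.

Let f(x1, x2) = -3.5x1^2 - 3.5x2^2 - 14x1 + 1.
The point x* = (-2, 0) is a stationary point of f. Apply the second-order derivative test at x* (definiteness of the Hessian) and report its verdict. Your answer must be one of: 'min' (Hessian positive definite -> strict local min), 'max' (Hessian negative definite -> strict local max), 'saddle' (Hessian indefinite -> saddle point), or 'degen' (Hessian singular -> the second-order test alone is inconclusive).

Compute the Hessian H = grad^2 f:
  H = [[-7, 0], [0, -7]]
Verify stationarity: grad f(x*) = H x* + g = (0, 0).
Eigenvalues of H: -7, -7.
Both eigenvalues < 0, so H is negative definite -> x* is a strict local max.

max


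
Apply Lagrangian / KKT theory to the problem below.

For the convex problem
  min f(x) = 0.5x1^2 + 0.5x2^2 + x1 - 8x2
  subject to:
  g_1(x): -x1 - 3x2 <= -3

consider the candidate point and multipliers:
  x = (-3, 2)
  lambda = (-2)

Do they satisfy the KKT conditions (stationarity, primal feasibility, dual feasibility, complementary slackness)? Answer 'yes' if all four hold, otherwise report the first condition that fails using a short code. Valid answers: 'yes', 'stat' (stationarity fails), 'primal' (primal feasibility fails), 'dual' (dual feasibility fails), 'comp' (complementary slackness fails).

Gradient of f: grad f(x) = Q x + c = (-2, -6)
Constraint values g_i(x) = a_i^T x - b_i:
  g_1((-3, 2)) = 0
Stationarity residual: grad f(x) + sum_i lambda_i a_i = (0, 0)
  -> stationarity OK
Primal feasibility (all g_i <= 0): OK
Dual feasibility (all lambda_i >= 0): FAILS
Complementary slackness (lambda_i * g_i(x) = 0 for all i): OK

Verdict: the first failing condition is dual_feasibility -> dual.

dual


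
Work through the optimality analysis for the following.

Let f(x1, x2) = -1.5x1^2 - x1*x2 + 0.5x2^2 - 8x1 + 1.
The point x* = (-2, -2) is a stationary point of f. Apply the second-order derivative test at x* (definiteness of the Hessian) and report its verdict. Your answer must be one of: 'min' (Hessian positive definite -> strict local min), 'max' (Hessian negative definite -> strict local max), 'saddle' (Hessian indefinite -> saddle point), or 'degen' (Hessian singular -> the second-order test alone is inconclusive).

Compute the Hessian H = grad^2 f:
  H = [[-3, -1], [-1, 1]]
Verify stationarity: grad f(x*) = H x* + g = (0, 0).
Eigenvalues of H: -3.2361, 1.2361.
Eigenvalues have mixed signs, so H is indefinite -> x* is a saddle point.

saddle


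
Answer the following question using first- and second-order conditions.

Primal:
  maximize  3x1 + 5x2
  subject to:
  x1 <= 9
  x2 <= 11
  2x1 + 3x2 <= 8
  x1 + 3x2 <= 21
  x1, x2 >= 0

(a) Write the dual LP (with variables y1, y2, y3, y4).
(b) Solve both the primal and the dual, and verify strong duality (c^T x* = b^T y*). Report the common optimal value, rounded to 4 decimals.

The standard primal-dual pair for 'max c^T x s.t. A x <= b, x >= 0' is:
  Dual:  min b^T y  s.t.  A^T y >= c,  y >= 0.

So the dual LP is:
  minimize  9y1 + 11y2 + 8y3 + 21y4
  subject to:
    y1 + 2y3 + y4 >= 3
    y2 + 3y3 + 3y4 >= 5
    y1, y2, y3, y4 >= 0

Solving the primal: x* = (0, 2.6667).
  primal value c^T x* = 13.3333.
Solving the dual: y* = (0, 0, 1.6667, 0).
  dual value b^T y* = 13.3333.
Strong duality: c^T x* = b^T y*. Confirmed.

13.3333


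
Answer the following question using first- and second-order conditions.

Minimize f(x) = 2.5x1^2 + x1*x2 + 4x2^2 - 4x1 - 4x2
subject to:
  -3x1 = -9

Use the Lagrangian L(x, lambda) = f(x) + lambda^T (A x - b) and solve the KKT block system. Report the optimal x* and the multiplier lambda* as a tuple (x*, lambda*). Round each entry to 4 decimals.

Form the Lagrangian:
  L(x, lambda) = (1/2) x^T Q x + c^T x + lambda^T (A x - b)
Stationarity (grad_x L = 0): Q x + c + A^T lambda = 0.
Primal feasibility: A x = b.

This gives the KKT block system:
  [ Q   A^T ] [ x     ]   [-c ]
  [ A    0  ] [ lambda ] = [ b ]

Solving the linear system:
  x*      = (3, 0.125)
  lambda* = (3.7083)
  f(x*)   = 10.4375

x* = (3, 0.125), lambda* = (3.7083)


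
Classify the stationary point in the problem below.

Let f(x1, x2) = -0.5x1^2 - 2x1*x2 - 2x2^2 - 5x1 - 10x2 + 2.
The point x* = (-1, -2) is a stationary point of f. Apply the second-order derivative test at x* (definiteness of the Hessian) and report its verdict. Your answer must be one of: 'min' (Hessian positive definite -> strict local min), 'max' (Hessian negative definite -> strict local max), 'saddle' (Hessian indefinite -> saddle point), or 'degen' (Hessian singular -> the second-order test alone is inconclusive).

Compute the Hessian H = grad^2 f:
  H = [[-1, -2], [-2, -4]]
Verify stationarity: grad f(x*) = H x* + g = (0, 0).
Eigenvalues of H: -5, 0.
H has a zero eigenvalue (singular; negative semidefinite but not definite), so H is neither positive definite, negative definite, nor indefinite. The second-order test alone is inconclusive -> degen.
(Indeed, f is constant along the null direction of H through x*, so x* is not a strict local extremum.)

degen


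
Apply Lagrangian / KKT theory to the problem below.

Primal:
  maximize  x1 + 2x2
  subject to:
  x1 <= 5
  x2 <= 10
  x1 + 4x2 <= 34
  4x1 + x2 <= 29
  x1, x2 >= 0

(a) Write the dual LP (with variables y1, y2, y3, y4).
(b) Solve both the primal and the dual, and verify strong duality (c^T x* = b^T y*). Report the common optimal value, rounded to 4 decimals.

The standard primal-dual pair for 'max c^T x s.t. A x <= b, x >= 0' is:
  Dual:  min b^T y  s.t.  A^T y >= c,  y >= 0.

So the dual LP is:
  minimize  5y1 + 10y2 + 34y3 + 29y4
  subject to:
    y1 + y3 + 4y4 >= 1
    y2 + 4y3 + y4 >= 2
    y1, y2, y3, y4 >= 0

Solving the primal: x* = (5, 7.25).
  primal value c^T x* = 19.5.
Solving the dual: y* = (0.5, 0, 0.5, 0).
  dual value b^T y* = 19.5.
Strong duality: c^T x* = b^T y*. Confirmed.

19.5


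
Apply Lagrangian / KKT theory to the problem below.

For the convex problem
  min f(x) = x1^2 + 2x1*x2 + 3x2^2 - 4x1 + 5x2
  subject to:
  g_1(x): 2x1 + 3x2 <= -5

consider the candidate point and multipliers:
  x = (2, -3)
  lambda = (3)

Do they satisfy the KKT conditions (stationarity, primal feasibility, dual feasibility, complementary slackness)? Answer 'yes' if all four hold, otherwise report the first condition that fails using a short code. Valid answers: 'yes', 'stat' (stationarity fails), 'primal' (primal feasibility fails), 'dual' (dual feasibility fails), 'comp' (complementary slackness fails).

Gradient of f: grad f(x) = Q x + c = (-6, -9)
Constraint values g_i(x) = a_i^T x - b_i:
  g_1((2, -3)) = 0
Stationarity residual: grad f(x) + sum_i lambda_i a_i = (0, 0)
  -> stationarity OK
Primal feasibility (all g_i <= 0): OK
Dual feasibility (all lambda_i >= 0): OK
Complementary slackness (lambda_i * g_i(x) = 0 for all i): OK

Verdict: yes, KKT holds.

yes


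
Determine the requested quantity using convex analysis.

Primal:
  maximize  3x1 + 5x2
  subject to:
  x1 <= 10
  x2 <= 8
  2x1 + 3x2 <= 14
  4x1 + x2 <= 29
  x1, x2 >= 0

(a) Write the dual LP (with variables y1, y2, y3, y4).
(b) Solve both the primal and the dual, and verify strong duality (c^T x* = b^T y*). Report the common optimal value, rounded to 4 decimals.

The standard primal-dual pair for 'max c^T x s.t. A x <= b, x >= 0' is:
  Dual:  min b^T y  s.t.  A^T y >= c,  y >= 0.

So the dual LP is:
  minimize  10y1 + 8y2 + 14y3 + 29y4
  subject to:
    y1 + 2y3 + 4y4 >= 3
    y2 + 3y3 + y4 >= 5
    y1, y2, y3, y4 >= 0

Solving the primal: x* = (0, 4.6667).
  primal value c^T x* = 23.3333.
Solving the dual: y* = (0, 0, 1.6667, 0).
  dual value b^T y* = 23.3333.
Strong duality: c^T x* = b^T y*. Confirmed.

23.3333


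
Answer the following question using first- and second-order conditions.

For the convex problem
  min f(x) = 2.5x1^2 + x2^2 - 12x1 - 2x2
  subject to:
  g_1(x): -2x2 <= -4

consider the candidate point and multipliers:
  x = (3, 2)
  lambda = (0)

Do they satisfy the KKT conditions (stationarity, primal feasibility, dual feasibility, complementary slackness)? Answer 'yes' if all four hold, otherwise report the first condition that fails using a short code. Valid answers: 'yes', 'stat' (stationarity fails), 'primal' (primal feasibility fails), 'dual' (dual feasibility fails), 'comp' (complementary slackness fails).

Gradient of f: grad f(x) = Q x + c = (3, 2)
Constraint values g_i(x) = a_i^T x - b_i:
  g_1((3, 2)) = 0
Stationarity residual: grad f(x) + sum_i lambda_i a_i = (3, 2)
  -> stationarity FAILS
Primal feasibility (all g_i <= 0): OK
Dual feasibility (all lambda_i >= 0): OK
Complementary slackness (lambda_i * g_i(x) = 0 for all i): OK

Verdict: the first failing condition is stationarity -> stat.

stat


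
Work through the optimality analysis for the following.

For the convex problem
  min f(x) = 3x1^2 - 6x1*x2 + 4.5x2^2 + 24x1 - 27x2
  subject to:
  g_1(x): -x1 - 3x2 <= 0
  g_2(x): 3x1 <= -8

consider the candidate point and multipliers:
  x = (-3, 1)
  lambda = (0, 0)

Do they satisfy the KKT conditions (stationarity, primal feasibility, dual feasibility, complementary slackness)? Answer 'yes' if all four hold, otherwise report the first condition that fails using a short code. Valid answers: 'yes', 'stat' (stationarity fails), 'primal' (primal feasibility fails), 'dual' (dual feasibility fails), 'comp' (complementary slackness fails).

Gradient of f: grad f(x) = Q x + c = (0, 0)
Constraint values g_i(x) = a_i^T x - b_i:
  g_1((-3, 1)) = 0
  g_2((-3, 1)) = -1
Stationarity residual: grad f(x) + sum_i lambda_i a_i = (0, 0)
  -> stationarity OK
Primal feasibility (all g_i <= 0): OK
Dual feasibility (all lambda_i >= 0): OK
Complementary slackness (lambda_i * g_i(x) = 0 for all i): OK

Verdict: yes, KKT holds.

yes


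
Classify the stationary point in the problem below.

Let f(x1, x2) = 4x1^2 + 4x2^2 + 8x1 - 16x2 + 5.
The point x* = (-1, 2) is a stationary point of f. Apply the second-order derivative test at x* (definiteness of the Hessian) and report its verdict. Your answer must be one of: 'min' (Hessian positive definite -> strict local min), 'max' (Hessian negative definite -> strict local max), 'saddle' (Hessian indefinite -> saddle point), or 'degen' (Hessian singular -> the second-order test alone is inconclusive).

Compute the Hessian H = grad^2 f:
  H = [[8, 0], [0, 8]]
Verify stationarity: grad f(x*) = H x* + g = (0, 0).
Eigenvalues of H: 8, 8.
Both eigenvalues > 0, so H is positive definite -> x* is a strict local min.

min


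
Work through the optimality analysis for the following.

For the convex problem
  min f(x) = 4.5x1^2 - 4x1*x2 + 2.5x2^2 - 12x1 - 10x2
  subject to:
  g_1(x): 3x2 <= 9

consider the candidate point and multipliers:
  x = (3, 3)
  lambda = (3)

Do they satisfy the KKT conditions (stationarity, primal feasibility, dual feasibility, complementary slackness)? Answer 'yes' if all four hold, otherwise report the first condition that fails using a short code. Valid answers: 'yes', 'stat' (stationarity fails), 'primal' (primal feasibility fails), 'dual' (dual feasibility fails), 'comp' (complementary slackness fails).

Gradient of f: grad f(x) = Q x + c = (3, -7)
Constraint values g_i(x) = a_i^T x - b_i:
  g_1((3, 3)) = 0
Stationarity residual: grad f(x) + sum_i lambda_i a_i = (3, 2)
  -> stationarity FAILS
Primal feasibility (all g_i <= 0): OK
Dual feasibility (all lambda_i >= 0): OK
Complementary slackness (lambda_i * g_i(x) = 0 for all i): OK

Verdict: the first failing condition is stationarity -> stat.

stat


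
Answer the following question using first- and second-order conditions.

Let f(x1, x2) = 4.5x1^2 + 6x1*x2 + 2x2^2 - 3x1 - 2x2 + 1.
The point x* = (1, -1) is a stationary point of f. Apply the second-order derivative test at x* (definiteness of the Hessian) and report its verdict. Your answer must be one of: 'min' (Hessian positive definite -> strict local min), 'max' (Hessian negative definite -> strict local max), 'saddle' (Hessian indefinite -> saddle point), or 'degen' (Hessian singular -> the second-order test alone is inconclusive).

Compute the Hessian H = grad^2 f:
  H = [[9, 6], [6, 4]]
Verify stationarity: grad f(x*) = H x* + g = (0, 0).
Eigenvalues of H: 0, 13.
H has a zero eigenvalue (singular; positive semidefinite but not definite), so H is neither positive definite, negative definite, nor indefinite. The second-order test alone is inconclusive -> degen.
(Indeed, f is constant along the null direction of H through x*, so x* is not a strict local extremum.)

degen


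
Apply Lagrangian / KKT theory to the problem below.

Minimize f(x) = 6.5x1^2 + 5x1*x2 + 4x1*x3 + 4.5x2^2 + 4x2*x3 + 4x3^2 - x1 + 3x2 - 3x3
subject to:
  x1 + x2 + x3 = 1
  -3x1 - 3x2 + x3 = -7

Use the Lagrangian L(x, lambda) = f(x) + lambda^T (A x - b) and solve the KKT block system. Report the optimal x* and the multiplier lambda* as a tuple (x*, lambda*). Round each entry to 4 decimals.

Form the Lagrangian:
  L(x, lambda) = (1/2) x^T Q x + c^T x + lambda^T (A x - b)
Stationarity (grad_x L = 0): Q x + c + A^T lambda = 0.
Primal feasibility: A x = b.

This gives the KKT block system:
  [ Q   A^T ] [ x     ]   [-c ]
  [ A    0  ] [ lambda ] = [ b ]

Solving the linear system:
  x*      = (1, 1, -1)
  lambda* = (-1, 4)
  f(x*)   = 17

x* = (1, 1, -1), lambda* = (-1, 4)


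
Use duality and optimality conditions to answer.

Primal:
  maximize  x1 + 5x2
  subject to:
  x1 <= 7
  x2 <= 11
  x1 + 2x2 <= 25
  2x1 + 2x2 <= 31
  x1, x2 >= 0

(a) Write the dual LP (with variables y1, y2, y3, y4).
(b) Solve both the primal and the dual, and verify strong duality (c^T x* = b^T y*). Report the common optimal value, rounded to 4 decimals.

The standard primal-dual pair for 'max c^T x s.t. A x <= b, x >= 0' is:
  Dual:  min b^T y  s.t.  A^T y >= c,  y >= 0.

So the dual LP is:
  minimize  7y1 + 11y2 + 25y3 + 31y4
  subject to:
    y1 + y3 + 2y4 >= 1
    y2 + 2y3 + 2y4 >= 5
    y1, y2, y3, y4 >= 0

Solving the primal: x* = (3, 11).
  primal value c^T x* = 58.
Solving the dual: y* = (0, 3, 1, 0).
  dual value b^T y* = 58.
Strong duality: c^T x* = b^T y*. Confirmed.

58


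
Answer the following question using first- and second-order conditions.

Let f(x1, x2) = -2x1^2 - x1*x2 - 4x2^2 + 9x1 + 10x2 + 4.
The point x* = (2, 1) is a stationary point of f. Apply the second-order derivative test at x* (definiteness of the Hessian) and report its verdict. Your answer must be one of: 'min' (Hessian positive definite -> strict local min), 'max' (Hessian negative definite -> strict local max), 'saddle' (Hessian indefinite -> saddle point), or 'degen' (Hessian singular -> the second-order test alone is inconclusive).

Compute the Hessian H = grad^2 f:
  H = [[-4, -1], [-1, -8]]
Verify stationarity: grad f(x*) = H x* + g = (0, 0).
Eigenvalues of H: -8.2361, -3.7639.
Both eigenvalues < 0, so H is negative definite -> x* is a strict local max.

max


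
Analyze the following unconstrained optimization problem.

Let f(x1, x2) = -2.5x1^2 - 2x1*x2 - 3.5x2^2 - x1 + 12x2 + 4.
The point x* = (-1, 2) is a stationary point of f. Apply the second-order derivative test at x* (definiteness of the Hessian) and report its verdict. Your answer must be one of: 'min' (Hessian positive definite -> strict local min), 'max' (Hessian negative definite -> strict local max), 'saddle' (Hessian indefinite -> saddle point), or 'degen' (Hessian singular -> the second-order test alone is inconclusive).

Compute the Hessian H = grad^2 f:
  H = [[-5, -2], [-2, -7]]
Verify stationarity: grad f(x*) = H x* + g = (0, 0).
Eigenvalues of H: -8.2361, -3.7639.
Both eigenvalues < 0, so H is negative definite -> x* is a strict local max.

max


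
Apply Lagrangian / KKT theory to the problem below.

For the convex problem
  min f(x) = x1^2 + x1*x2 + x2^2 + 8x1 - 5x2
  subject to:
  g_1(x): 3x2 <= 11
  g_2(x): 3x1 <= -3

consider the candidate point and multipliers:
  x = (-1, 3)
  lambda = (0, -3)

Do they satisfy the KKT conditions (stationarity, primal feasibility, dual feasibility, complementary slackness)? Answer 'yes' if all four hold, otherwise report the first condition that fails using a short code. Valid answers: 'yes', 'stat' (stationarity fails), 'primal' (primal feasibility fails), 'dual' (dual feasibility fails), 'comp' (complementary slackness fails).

Gradient of f: grad f(x) = Q x + c = (9, 0)
Constraint values g_i(x) = a_i^T x - b_i:
  g_1((-1, 3)) = -2
  g_2((-1, 3)) = 0
Stationarity residual: grad f(x) + sum_i lambda_i a_i = (0, 0)
  -> stationarity OK
Primal feasibility (all g_i <= 0): OK
Dual feasibility (all lambda_i >= 0): FAILS
Complementary slackness (lambda_i * g_i(x) = 0 for all i): OK

Verdict: the first failing condition is dual_feasibility -> dual.

dual


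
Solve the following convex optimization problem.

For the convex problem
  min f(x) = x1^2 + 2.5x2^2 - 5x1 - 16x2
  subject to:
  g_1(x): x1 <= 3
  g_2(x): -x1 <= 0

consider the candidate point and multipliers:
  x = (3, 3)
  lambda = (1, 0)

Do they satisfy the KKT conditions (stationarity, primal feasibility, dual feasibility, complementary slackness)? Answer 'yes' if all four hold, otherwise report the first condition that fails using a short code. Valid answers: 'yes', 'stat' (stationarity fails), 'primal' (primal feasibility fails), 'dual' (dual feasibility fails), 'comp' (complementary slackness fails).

Gradient of f: grad f(x) = Q x + c = (1, -1)
Constraint values g_i(x) = a_i^T x - b_i:
  g_1((3, 3)) = 0
  g_2((3, 3)) = -3
Stationarity residual: grad f(x) + sum_i lambda_i a_i = (2, -1)
  -> stationarity FAILS
Primal feasibility (all g_i <= 0): OK
Dual feasibility (all lambda_i >= 0): OK
Complementary slackness (lambda_i * g_i(x) = 0 for all i): OK

Verdict: the first failing condition is stationarity -> stat.

stat


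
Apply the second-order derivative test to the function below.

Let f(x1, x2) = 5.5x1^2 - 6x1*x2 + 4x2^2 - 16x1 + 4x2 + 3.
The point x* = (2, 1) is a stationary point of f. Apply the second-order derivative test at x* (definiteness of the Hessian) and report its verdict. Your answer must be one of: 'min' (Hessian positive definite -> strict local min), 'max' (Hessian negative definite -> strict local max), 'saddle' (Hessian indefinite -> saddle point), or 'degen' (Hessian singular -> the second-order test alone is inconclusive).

Compute the Hessian H = grad^2 f:
  H = [[11, -6], [-6, 8]]
Verify stationarity: grad f(x*) = H x* + g = (0, 0).
Eigenvalues of H: 3.3153, 15.6847.
Both eigenvalues > 0, so H is positive definite -> x* is a strict local min.

min


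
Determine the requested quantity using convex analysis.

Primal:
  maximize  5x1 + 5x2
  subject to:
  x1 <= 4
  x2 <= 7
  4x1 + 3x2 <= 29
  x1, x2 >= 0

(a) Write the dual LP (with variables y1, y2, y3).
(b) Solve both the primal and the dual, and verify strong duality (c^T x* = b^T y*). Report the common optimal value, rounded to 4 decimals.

The standard primal-dual pair for 'max c^T x s.t. A x <= b, x >= 0' is:
  Dual:  min b^T y  s.t.  A^T y >= c,  y >= 0.

So the dual LP is:
  minimize  4y1 + 7y2 + 29y3
  subject to:
    y1 + 4y3 >= 5
    y2 + 3y3 >= 5
    y1, y2, y3 >= 0

Solving the primal: x* = (2, 7).
  primal value c^T x* = 45.
Solving the dual: y* = (0, 1.25, 1.25).
  dual value b^T y* = 45.
Strong duality: c^T x* = b^T y*. Confirmed.

45


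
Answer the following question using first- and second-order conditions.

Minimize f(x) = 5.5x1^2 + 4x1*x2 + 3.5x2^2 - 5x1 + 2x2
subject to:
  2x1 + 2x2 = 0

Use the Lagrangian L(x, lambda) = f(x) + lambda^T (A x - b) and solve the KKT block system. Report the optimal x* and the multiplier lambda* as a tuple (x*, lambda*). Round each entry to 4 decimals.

Form the Lagrangian:
  L(x, lambda) = (1/2) x^T Q x + c^T x + lambda^T (A x - b)
Stationarity (grad_x L = 0): Q x + c + A^T lambda = 0.
Primal feasibility: A x = b.

This gives the KKT block system:
  [ Q   A^T ] [ x     ]   [-c ]
  [ A    0  ] [ lambda ] = [ b ]

Solving the linear system:
  x*      = (0.7, -0.7)
  lambda* = (0.05)
  f(x*)   = -2.45

x* = (0.7, -0.7), lambda* = (0.05)


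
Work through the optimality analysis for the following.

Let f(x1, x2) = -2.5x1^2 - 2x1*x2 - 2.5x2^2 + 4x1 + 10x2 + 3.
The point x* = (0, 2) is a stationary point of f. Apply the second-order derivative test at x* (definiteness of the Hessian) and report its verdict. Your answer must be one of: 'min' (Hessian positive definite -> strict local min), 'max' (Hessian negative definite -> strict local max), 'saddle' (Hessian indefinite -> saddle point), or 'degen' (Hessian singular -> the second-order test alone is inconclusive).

Compute the Hessian H = grad^2 f:
  H = [[-5, -2], [-2, -5]]
Verify stationarity: grad f(x*) = H x* + g = (0, 0).
Eigenvalues of H: -7, -3.
Both eigenvalues < 0, so H is negative definite -> x* is a strict local max.

max


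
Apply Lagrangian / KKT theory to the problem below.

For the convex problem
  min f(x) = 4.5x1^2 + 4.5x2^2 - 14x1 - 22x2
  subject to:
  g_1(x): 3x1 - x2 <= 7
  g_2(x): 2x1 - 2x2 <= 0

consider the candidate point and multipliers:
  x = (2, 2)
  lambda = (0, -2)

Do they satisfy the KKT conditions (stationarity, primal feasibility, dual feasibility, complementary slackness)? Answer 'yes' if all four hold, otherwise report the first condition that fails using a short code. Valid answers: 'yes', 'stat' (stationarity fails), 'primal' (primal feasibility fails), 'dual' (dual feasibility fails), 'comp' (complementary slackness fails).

Gradient of f: grad f(x) = Q x + c = (4, -4)
Constraint values g_i(x) = a_i^T x - b_i:
  g_1((2, 2)) = -3
  g_2((2, 2)) = 0
Stationarity residual: grad f(x) + sum_i lambda_i a_i = (0, 0)
  -> stationarity OK
Primal feasibility (all g_i <= 0): OK
Dual feasibility (all lambda_i >= 0): FAILS
Complementary slackness (lambda_i * g_i(x) = 0 for all i): OK

Verdict: the first failing condition is dual_feasibility -> dual.

dual


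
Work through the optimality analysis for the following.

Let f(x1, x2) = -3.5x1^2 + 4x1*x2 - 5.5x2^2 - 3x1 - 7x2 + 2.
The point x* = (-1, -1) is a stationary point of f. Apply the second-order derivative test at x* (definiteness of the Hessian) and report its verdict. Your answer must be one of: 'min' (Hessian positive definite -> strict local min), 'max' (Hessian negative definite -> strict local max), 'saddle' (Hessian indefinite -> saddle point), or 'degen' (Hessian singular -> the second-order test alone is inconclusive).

Compute the Hessian H = grad^2 f:
  H = [[-7, 4], [4, -11]]
Verify stationarity: grad f(x*) = H x* + g = (0, 0).
Eigenvalues of H: -13.4721, -4.5279.
Both eigenvalues < 0, so H is negative definite -> x* is a strict local max.

max


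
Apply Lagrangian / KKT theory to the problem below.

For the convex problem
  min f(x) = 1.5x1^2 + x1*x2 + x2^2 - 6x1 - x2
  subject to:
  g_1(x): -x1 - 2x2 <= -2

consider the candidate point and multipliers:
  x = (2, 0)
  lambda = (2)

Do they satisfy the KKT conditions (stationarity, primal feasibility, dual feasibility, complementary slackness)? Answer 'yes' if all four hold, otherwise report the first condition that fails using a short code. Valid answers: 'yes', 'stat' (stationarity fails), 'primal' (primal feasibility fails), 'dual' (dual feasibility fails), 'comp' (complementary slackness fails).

Gradient of f: grad f(x) = Q x + c = (0, 1)
Constraint values g_i(x) = a_i^T x - b_i:
  g_1((2, 0)) = 0
Stationarity residual: grad f(x) + sum_i lambda_i a_i = (-2, -3)
  -> stationarity FAILS
Primal feasibility (all g_i <= 0): OK
Dual feasibility (all lambda_i >= 0): OK
Complementary slackness (lambda_i * g_i(x) = 0 for all i): OK

Verdict: the first failing condition is stationarity -> stat.

stat


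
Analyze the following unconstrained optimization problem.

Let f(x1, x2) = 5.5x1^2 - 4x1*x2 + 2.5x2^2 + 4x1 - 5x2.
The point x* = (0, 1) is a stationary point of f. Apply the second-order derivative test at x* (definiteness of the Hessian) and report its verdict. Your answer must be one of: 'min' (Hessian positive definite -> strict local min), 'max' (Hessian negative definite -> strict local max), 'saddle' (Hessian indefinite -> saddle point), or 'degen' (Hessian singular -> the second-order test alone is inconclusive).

Compute the Hessian H = grad^2 f:
  H = [[11, -4], [-4, 5]]
Verify stationarity: grad f(x*) = H x* + g = (0, 0).
Eigenvalues of H: 3, 13.
Both eigenvalues > 0, so H is positive definite -> x* is a strict local min.

min


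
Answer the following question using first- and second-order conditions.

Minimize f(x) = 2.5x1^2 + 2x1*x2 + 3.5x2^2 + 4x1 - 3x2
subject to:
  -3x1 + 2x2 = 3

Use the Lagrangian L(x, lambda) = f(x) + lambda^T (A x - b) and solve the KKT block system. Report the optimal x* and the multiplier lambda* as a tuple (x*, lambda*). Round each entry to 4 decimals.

Form the Lagrangian:
  L(x, lambda) = (1/2) x^T Q x + c^T x + lambda^T (A x - b)
Stationarity (grad_x L = 0): Q x + c + A^T lambda = 0.
Primal feasibility: A x = b.

This gives the KKT block system:
  [ Q   A^T ] [ x     ]   [-c ]
  [ A    0  ] [ lambda ] = [ b ]

Solving the linear system:
  x*      = (-0.6822, 0.4766)
  lambda* = (0.514)
  f(x*)   = -2.8505

x* = (-0.6822, 0.4766), lambda* = (0.514)


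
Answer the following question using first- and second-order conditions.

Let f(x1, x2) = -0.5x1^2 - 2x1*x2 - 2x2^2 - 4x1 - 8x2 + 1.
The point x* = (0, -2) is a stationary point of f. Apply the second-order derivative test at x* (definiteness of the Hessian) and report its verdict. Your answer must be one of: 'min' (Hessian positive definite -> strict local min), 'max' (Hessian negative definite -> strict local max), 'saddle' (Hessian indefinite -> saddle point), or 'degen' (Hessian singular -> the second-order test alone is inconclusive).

Compute the Hessian H = grad^2 f:
  H = [[-1, -2], [-2, -4]]
Verify stationarity: grad f(x*) = H x* + g = (0, 0).
Eigenvalues of H: -5, 0.
H has a zero eigenvalue (singular; negative semidefinite but not definite), so H is neither positive definite, negative definite, nor indefinite. The second-order test alone is inconclusive -> degen.
(Indeed, f is constant along the null direction of H through x*, so x* is not a strict local extremum.)

degen


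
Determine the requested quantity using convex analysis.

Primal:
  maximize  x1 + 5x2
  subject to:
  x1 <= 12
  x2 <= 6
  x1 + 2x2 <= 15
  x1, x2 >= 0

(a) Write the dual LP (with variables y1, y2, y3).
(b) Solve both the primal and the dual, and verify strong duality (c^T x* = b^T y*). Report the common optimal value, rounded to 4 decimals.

The standard primal-dual pair for 'max c^T x s.t. A x <= b, x >= 0' is:
  Dual:  min b^T y  s.t.  A^T y >= c,  y >= 0.

So the dual LP is:
  minimize  12y1 + 6y2 + 15y3
  subject to:
    y1 + y3 >= 1
    y2 + 2y3 >= 5
    y1, y2, y3 >= 0

Solving the primal: x* = (3, 6).
  primal value c^T x* = 33.
Solving the dual: y* = (0, 3, 1).
  dual value b^T y* = 33.
Strong duality: c^T x* = b^T y*. Confirmed.

33


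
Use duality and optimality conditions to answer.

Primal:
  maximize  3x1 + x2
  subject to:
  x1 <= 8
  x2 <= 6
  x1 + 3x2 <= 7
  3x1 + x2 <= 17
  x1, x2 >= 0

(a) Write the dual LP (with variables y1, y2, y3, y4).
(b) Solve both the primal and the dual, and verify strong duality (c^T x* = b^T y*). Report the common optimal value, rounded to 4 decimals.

The standard primal-dual pair for 'max c^T x s.t. A x <= b, x >= 0' is:
  Dual:  min b^T y  s.t.  A^T y >= c,  y >= 0.

So the dual LP is:
  minimize  8y1 + 6y2 + 7y3 + 17y4
  subject to:
    y1 + y3 + 3y4 >= 3
    y2 + 3y3 + y4 >= 1
    y1, y2, y3, y4 >= 0

Solving the primal: x* = (5.5, 0.5).
  primal value c^T x* = 17.
Solving the dual: y* = (0, 0, 0, 1).
  dual value b^T y* = 17.
Strong duality: c^T x* = b^T y*. Confirmed.

17


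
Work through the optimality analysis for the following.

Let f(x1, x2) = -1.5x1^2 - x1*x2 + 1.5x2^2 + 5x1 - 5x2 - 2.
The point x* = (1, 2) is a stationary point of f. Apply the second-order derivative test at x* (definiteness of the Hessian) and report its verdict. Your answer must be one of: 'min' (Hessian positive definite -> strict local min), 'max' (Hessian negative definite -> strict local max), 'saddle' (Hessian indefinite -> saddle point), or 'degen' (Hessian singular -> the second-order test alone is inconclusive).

Compute the Hessian H = grad^2 f:
  H = [[-3, -1], [-1, 3]]
Verify stationarity: grad f(x*) = H x* + g = (0, 0).
Eigenvalues of H: -3.1623, 3.1623.
Eigenvalues have mixed signs, so H is indefinite -> x* is a saddle point.

saddle
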